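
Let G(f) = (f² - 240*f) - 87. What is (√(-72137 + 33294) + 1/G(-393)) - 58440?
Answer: -14532976079/248682 + I*√38843 ≈ -58440.0 + 197.09*I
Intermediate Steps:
G(f) = -87 + f² - 240*f
(√(-72137 + 33294) + 1/G(-393)) - 58440 = (√(-72137 + 33294) + 1/(-87 + (-393)² - 240*(-393))) - 58440 = (√(-38843) + 1/(-87 + 154449 + 94320)) - 58440 = (I*√38843 + 1/248682) - 58440 = (1/248682 + I*√38843) - 58440 = -14532976079/248682 + I*√38843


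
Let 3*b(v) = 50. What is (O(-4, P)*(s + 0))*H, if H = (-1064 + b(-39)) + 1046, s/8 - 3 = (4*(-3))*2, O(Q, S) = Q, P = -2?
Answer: -896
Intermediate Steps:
b(v) = 50/3 (b(v) = (⅓)*50 = 50/3)
s = -168 (s = 24 + 8*((4*(-3))*2) = 24 + 8*(-12*2) = 24 + 8*(-24) = 24 - 192 = -168)
H = -4/3 (H = (-1064 + 50/3) + 1046 = -3142/3 + 1046 = -4/3 ≈ -1.3333)
(O(-4, P)*(s + 0))*H = -4*(-168 + 0)*(-4/3) = -4*(-168)*(-4/3) = 672*(-4/3) = -896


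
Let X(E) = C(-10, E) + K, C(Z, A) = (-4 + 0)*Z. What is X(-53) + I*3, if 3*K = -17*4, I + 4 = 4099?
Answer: 36907/3 ≈ 12302.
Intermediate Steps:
I = 4095 (I = -4 + 4099 = 4095)
C(Z, A) = -4*Z
K = -68/3 (K = (-17*4)/3 = (1/3)*(-68) = -68/3 ≈ -22.667)
X(E) = 52/3 (X(E) = -4*(-10) - 68/3 = 40 - 68/3 = 52/3)
X(-53) + I*3 = 52/3 + 4095*3 = 52/3 + 12285 = 36907/3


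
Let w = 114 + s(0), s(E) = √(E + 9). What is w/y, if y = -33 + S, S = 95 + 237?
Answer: 9/23 ≈ 0.39130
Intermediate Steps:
S = 332
s(E) = √(9 + E)
w = 117 (w = 114 + √(9 + 0) = 114 + √9 = 114 + 3 = 117)
y = 299 (y = -33 + 332 = 299)
w/y = 117/299 = 117*(1/299) = 9/23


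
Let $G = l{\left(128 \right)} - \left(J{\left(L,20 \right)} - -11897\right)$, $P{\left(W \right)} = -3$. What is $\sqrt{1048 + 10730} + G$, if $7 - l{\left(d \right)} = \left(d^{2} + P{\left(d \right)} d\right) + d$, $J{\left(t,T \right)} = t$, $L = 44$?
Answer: $-28062 + \sqrt{11778} \approx -27953.0$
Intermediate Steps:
$l{\left(d \right)} = 7 - d^{2} + 2 d$ ($l{\left(d \right)} = 7 - \left(\left(d^{2} - 3 d\right) + d\right) = 7 - \left(d^{2} - 2 d\right) = 7 - d^{2} + 2 d$)
$G = -28062$ ($G = \left(7 - 128^{2} + 2 \cdot 128\right) - \left(44 - -11897\right) = \left(7 - 16384 + 256\right) - \left(44 + 11897\right) = \left(7 - 16384 + 256\right) - 11941 = -16121 - 11941 = -28062$)
$\sqrt{1048 + 10730} + G = \sqrt{1048 + 10730} - 28062 = \sqrt{11778} - 28062 = -28062 + \sqrt{11778}$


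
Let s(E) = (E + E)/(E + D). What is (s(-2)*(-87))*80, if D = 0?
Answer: -13920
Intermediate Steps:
s(E) = 2 (s(E) = (E + E)/(E + 0) = (2*E)/E = 2)
(s(-2)*(-87))*80 = (2*(-87))*80 = -174*80 = -13920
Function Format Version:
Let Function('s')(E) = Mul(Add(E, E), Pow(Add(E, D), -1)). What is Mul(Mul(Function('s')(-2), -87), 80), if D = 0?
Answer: -13920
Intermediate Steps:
Function('s')(E) = 2 (Function('s')(E) = Mul(Add(E, E), Pow(Add(E, 0), -1)) = Mul(Mul(2, E), Pow(E, -1)) = 2)
Mul(Mul(Function('s')(-2), -87), 80) = Mul(Mul(2, -87), 80) = Mul(-174, 80) = -13920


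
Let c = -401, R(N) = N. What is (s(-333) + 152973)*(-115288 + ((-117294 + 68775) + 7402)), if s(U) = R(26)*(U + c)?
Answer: -20940909045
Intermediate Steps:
s(U) = -10426 + 26*U (s(U) = 26*(U - 401) = 26*(-401 + U) = -10426 + 26*U)
(s(-333) + 152973)*(-115288 + ((-117294 + 68775) + 7402)) = ((-10426 + 26*(-333)) + 152973)*(-115288 + ((-117294 + 68775) + 7402)) = ((-10426 - 8658) + 152973)*(-115288 + (-48519 + 7402)) = (-19084 + 152973)*(-115288 - 41117) = 133889*(-156405) = -20940909045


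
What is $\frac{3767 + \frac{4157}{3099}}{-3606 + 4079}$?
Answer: $\frac{11678090}{1465827} \approx 7.9669$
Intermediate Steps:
$\frac{3767 + \frac{4157}{3099}}{-3606 + 4079} = \frac{3767 + 4157 \cdot \frac{1}{3099}}{473} = \left(3767 + \frac{4157}{3099}\right) \frac{1}{473} = \frac{11678090}{3099} \cdot \frac{1}{473} = \frac{11678090}{1465827}$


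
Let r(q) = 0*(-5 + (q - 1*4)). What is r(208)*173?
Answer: 0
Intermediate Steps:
r(q) = 0 (r(q) = 0*(-5 + (q - 4)) = 0*(-5 + (-4 + q)) = 0*(-9 + q) = 0)
r(208)*173 = 0*173 = 0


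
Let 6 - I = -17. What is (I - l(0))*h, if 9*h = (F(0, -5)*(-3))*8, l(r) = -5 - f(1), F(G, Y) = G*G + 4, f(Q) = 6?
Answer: -1088/3 ≈ -362.67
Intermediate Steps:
I = 23 (I = 6 - 1*(-17) = 6 + 17 = 23)
F(G, Y) = 4 + G**2 (F(G, Y) = G**2 + 4 = 4 + G**2)
l(r) = -11 (l(r) = -5 - 1*6 = -5 - 6 = -11)
h = -32/3 (h = (((4 + 0**2)*(-3))*8)/9 = (((4 + 0)*(-3))*8)/9 = ((4*(-3))*8)/9 = (-12*8)/9 = (1/9)*(-96) = -32/3 ≈ -10.667)
(I - l(0))*h = (23 - 1*(-11))*(-32/3) = (23 + 11)*(-32/3) = 34*(-32/3) = -1088/3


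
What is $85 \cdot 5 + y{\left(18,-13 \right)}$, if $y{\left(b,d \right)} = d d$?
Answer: $594$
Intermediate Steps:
$y{\left(b,d \right)} = d^{2}$
$85 \cdot 5 + y{\left(18,-13 \right)} = 85 \cdot 5 + \left(-13\right)^{2} = 425 + 169 = 594$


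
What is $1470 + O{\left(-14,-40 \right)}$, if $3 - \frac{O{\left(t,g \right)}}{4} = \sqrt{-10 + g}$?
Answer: $1482 - 20 i \sqrt{2} \approx 1482.0 - 28.284 i$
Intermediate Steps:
$O{\left(t,g \right)} = 12 - 4 \sqrt{-10 + g}$
$1470 + O{\left(-14,-40 \right)} = 1470 + \left(12 - 4 \sqrt{-10 - 40}\right) = 1470 + \left(12 - 4 \sqrt{-50}\right) = 1470 + \left(12 - 4 \cdot 5 i \sqrt{2}\right) = 1470 + \left(12 - 20 i \sqrt{2}\right) = 1482 - 20 i \sqrt{2}$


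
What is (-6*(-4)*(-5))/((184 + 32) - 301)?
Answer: 24/17 ≈ 1.4118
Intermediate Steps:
(-6*(-4)*(-5))/((184 + 32) - 301) = (24*(-5))/(216 - 301) = -120/(-85) = -1/85*(-120) = 24/17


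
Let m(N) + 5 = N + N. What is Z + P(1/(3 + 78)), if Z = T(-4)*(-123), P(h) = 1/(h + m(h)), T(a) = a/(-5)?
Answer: -66063/670 ≈ -98.601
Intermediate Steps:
T(a) = -a/5 (T(a) = a*(-⅕) = -a/5)
m(N) = -5 + 2*N (m(N) = -5 + (N + N) = -5 + 2*N)
P(h) = 1/(-5 + 3*h) (P(h) = 1/(h + (-5 + 2*h)) = 1/(-5 + 3*h))
Z = -492/5 (Z = -⅕*(-4)*(-123) = (⅘)*(-123) = -492/5 ≈ -98.400)
Z + P(1/(3 + 78)) = -492/5 + 1/(-5 + 3/(3 + 78)) = -492/5 + 1/(-5 + 3/81) = -492/5 + 1/(-5 + 3*(1/81)) = -492/5 + 1/(-5 + 1/27) = -492/5 + 1/(-134/27) = -492/5 - 27/134 = -66063/670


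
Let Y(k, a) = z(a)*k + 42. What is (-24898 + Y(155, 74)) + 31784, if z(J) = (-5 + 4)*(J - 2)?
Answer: -4232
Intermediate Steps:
z(J) = 2 - J (z(J) = -(-2 + J) = 2 - J)
Y(k, a) = 42 + k*(2 - a) (Y(k, a) = (2 - a)*k + 42 = k*(2 - a) + 42 = 42 + k*(2 - a))
(-24898 + Y(155, 74)) + 31784 = (-24898 + (42 - 1*155*(-2 + 74))) + 31784 = (-24898 + (42 - 1*155*72)) + 31784 = (-24898 + (42 - 11160)) + 31784 = (-24898 - 11118) + 31784 = -36016 + 31784 = -4232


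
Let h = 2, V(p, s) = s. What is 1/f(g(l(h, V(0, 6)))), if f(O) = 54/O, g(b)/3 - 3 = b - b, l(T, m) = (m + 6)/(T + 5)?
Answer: 1/6 ≈ 0.16667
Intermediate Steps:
l(T, m) = (6 + m)/(5 + T)
g(b) = 9 (g(b) = 9 + 3*(b - b) = 9 + 3*0 = 9 + 0 = 9)
1/f(g(l(h, V(0, 6)))) = 1/(54/9) = 1/(54*(1/9)) = 1/6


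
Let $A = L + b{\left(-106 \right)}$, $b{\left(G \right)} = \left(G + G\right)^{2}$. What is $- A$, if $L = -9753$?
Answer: $-35191$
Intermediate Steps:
$b{\left(G \right)} = 4 G^{2}$ ($b{\left(G \right)} = \left(2 G\right)^{2} = 4 G^{2}$)
$A = 35191$ ($A = -9753 + 4 \left(-106\right)^{2} = -9753 + 4 \cdot 11236 = -9753 + 44944 = 35191$)
$- A = \left(-1\right) 35191 = -35191$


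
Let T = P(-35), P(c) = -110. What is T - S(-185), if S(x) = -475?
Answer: 365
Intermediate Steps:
T = -110
T - S(-185) = -110 - 1*(-475) = -110 + 475 = 365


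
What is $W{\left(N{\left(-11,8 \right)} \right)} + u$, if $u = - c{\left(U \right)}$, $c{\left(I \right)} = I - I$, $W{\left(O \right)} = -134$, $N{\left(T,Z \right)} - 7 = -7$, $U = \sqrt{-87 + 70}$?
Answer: $-134$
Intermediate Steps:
$U = i \sqrt{17}$ ($U = \sqrt{-17} = i \sqrt{17} \approx 4.1231 i$)
$N{\left(T,Z \right)} = 0$ ($N{\left(T,Z \right)} = 7 - 7 = 0$)
$c{\left(I \right)} = 0$
$u = 0$ ($u = \left(-1\right) 0 = 0$)
$W{\left(N{\left(-11,8 \right)} \right)} + u = -134 + 0 = -134$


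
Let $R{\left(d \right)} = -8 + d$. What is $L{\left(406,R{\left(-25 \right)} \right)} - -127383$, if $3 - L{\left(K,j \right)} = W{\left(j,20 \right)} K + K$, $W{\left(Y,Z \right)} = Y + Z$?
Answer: $132258$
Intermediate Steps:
$L{\left(K,j \right)} = 3 - K - K \left(20 + j\right)$ ($L{\left(K,j \right)} = 3 - \left(\left(j + 20\right) K + K\right) = 3 - \left(\left(20 + j\right) K + K\right) = 3 - \left(K \left(20 + j\right) + K\right) = 3 - \left(K + K \left(20 + j\right)\right) = 3 - K - K \left(20 + j\right)$)
$L{\left(406,R{\left(-25 \right)} \right)} - -127383 = \left(3 - 406 - 406 \left(20 - 33\right)\right) - -127383 = \left(3 - 406 - 406 \left(20 - 33\right)\right) + 127383 = \left(3 - 406 - 406 \left(-13\right)\right) + 127383 = \left(3 - 406 + 5278\right) + 127383 = 4875 + 127383 = 132258$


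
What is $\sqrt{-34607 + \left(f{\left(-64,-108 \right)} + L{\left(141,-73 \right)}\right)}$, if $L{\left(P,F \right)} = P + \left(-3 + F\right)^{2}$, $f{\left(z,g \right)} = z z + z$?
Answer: $i \sqrt{24658} \approx 157.03 i$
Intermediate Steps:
$f{\left(z,g \right)} = z + z^{2}$ ($f{\left(z,g \right)} = z^{2} + z = z + z^{2}$)
$\sqrt{-34607 + \left(f{\left(-64,-108 \right)} + L{\left(141,-73 \right)}\right)} = \sqrt{-34607 - \left(-141 - \left(-3 - 73\right)^{2} + 64 \left(1 - 64\right)\right)} = \sqrt{-34607 + \left(\left(-64\right) \left(-63\right) + \left(141 + \left(-76\right)^{2}\right)\right)} = \sqrt{-34607 + \left(4032 + \left(141 + 5776\right)\right)} = \sqrt{-34607 + \left(4032 + 5917\right)} = \sqrt{-34607 + 9949} = \sqrt{-24658} = i \sqrt{24658}$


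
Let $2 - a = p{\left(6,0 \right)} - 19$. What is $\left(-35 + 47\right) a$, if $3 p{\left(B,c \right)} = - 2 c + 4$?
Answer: $236$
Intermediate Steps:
$p{\left(B,c \right)} = \frac{4}{3} - \frac{2 c}{3}$ ($p{\left(B,c \right)} = \frac{- 2 c + 4}{3} = \frac{4 - 2 c}{3} = \frac{4}{3} - \frac{2 c}{3}$)
$a = \frac{59}{3}$ ($a = 2 - \left(\left(\frac{4}{3} - 0\right) - 19\right) = 2 - \left(\left(\frac{4}{3} + 0\right) - 19\right) = 2 - \left(\frac{4}{3} - 19\right) = 2 - - \frac{53}{3} = 2 + \frac{53}{3} = \frac{59}{3} \approx 19.667$)
$\left(-35 + 47\right) a = \left(-35 + 47\right) \frac{59}{3} = 12 \cdot \frac{59}{3} = 236$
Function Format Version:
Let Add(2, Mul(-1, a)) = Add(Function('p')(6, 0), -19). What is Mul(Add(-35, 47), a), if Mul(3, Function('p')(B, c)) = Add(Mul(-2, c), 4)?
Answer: 236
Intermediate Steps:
Function('p')(B, c) = Add(Rational(4, 3), Mul(Rational(-2, 3), c)) (Function('p')(B, c) = Mul(Rational(1, 3), Add(Mul(-2, c), 4)) = Mul(Rational(1, 3), Add(4, Mul(-2, c))) = Add(Rational(4, 3), Mul(Rational(-2, 3), c)))
a = Rational(59, 3) (a = Add(2, Mul(-1, Add(Add(Rational(4, 3), Mul(Rational(-2, 3), 0)), -19))) = Add(2, Mul(-1, Add(Add(Rational(4, 3), 0), -19))) = Add(2, Mul(-1, Add(Rational(4, 3), -19))) = Add(2, Mul(-1, Rational(-53, 3))) = Add(2, Rational(53, 3)) = Rational(59, 3) ≈ 19.667)
Mul(Add(-35, 47), a) = Mul(Add(-35, 47), Rational(59, 3)) = Mul(12, Rational(59, 3)) = 236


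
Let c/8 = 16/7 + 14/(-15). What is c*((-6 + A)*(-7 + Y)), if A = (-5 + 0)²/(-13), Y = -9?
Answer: 1872128/1365 ≈ 1371.5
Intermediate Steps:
c = 1136/105 (c = 8*(16/7 + 14/(-15)) = 8*(16*(⅐) + 14*(-1/15)) = 8*(16/7 - 14/15) = 8*(142/105) = 1136/105 ≈ 10.819)
A = -25/13 (A = (-5)²*(-1/13) = 25*(-1/13) = -25/13 ≈ -1.9231)
c*((-6 + A)*(-7 + Y)) = 1136*((-6 - 25/13)*(-7 - 9))/105 = 1136*(-103/13*(-16))/105 = (1136/105)*(1648/13) = 1872128/1365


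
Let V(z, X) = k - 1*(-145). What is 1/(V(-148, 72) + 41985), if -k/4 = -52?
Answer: 1/42338 ≈ 2.3619e-5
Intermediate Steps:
k = 208 (k = -4*(-52) = 208)
V(z, X) = 353 (V(z, X) = 208 - 1*(-145) = 208 + 145 = 353)
1/(V(-148, 72) + 41985) = 1/(353 + 41985) = 1/42338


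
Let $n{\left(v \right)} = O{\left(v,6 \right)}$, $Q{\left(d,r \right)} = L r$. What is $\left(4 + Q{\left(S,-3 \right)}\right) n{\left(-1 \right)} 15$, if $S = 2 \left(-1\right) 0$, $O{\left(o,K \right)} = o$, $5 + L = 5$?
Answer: $-60$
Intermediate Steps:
$L = 0$ ($L = -5 + 5 = 0$)
$S = 0$ ($S = \left(-2\right) 0 = 0$)
$Q{\left(d,r \right)} = 0$ ($Q{\left(d,r \right)} = 0 r = 0$)
$n{\left(v \right)} = v$
$\left(4 + Q{\left(S,-3 \right)}\right) n{\left(-1 \right)} 15 = \left(4 + 0\right) \left(-1\right) 15 = 4 \left(-1\right) 15 = \left(-4\right) 15 = -60$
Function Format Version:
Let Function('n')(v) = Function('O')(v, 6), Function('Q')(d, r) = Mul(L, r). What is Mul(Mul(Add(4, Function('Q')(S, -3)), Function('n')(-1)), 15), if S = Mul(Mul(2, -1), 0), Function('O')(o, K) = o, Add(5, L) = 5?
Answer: -60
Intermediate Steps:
L = 0 (L = Add(-5, 5) = 0)
S = 0 (S = Mul(-2, 0) = 0)
Function('Q')(d, r) = 0 (Function('Q')(d, r) = Mul(0, r) = 0)
Function('n')(v) = v
Mul(Mul(Add(4, Function('Q')(S, -3)), Function('n')(-1)), 15) = Mul(Mul(Add(4, 0), -1), 15) = Mul(Mul(4, -1), 15) = Mul(-4, 15) = -60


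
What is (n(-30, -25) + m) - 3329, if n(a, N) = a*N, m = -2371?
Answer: -4950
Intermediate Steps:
n(a, N) = N*a
(n(-30, -25) + m) - 3329 = (-25*(-30) - 2371) - 3329 = (750 - 2371) - 3329 = -1621 - 3329 = -4950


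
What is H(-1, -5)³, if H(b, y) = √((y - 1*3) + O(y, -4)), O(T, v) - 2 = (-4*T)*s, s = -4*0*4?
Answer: -6*I*√6 ≈ -14.697*I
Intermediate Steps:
s = 0 (s = 0*4 = 0)
O(T, v) = 2 (O(T, v) = 2 - 4*T*0 = 2 + 0 = 2)
H(b, y) = √(-1 + y) (H(b, y) = √((y - 1*3) + 2) = √((y - 3) + 2) = √((-3 + y) + 2) = √(-1 + y))
H(-1, -5)³ = (√(-1 - 5))³ = (√(-6))³ = (I*√6)³ = -6*I*√6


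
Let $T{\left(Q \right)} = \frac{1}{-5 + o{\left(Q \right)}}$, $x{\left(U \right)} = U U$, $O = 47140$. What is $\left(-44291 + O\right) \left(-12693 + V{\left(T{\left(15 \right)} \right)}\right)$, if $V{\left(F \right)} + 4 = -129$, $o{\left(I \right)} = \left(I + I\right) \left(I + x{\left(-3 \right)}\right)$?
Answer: $-36541274$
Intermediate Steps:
$x{\left(U \right)} = U^{2}$
$o{\left(I \right)} = 2 I \left(9 + I\right)$ ($o{\left(I \right)} = \left(I + I\right) \left(I + \left(-3\right)^{2}\right) = 2 I \left(I + 9\right) = 2 I \left(9 + I\right)$)
$T{\left(Q \right)} = \frac{1}{-5 + 2 Q \left(9 + Q\right)}$
$V{\left(F \right)} = -133$ ($V{\left(F \right)} = -4 - 129 = -133$)
$\left(-44291 + O\right) \left(-12693 + V{\left(T{\left(15 \right)} \right)}\right) = \left(-44291 + 47140\right) \left(-12693 - 133\right) = 2849 \left(-12826\right) = -36541274$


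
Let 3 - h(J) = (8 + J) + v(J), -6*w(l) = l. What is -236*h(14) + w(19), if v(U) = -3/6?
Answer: 26177/6 ≈ 4362.8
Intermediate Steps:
v(U) = -½ (v(U) = -3*⅙ = -½)
w(l) = -l/6
h(J) = -9/2 - J (h(J) = 3 - ((8 + J) - ½) = 3 - (15/2 + J) = 3 + (-15/2 - J) = -9/2 - J)
-236*h(14) + w(19) = -236*(-9/2 - 1*14) - ⅙*19 = -236*(-9/2 - 14) - 19/6 = -236*(-37/2) - 19/6 = 4366 - 19/6 = 26177/6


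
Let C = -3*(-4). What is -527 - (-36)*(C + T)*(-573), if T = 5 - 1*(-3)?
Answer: -413087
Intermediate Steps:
T = 8 (T = 5 + 3 = 8)
C = 12
-527 - (-36)*(C + T)*(-573) = -527 - (-36)*(12 + 8)*(-573) = -527 - (-36)*20*(-573) = -527 - 4*(-180)*(-573) = -527 + 720*(-573) = -527 - 412560 = -413087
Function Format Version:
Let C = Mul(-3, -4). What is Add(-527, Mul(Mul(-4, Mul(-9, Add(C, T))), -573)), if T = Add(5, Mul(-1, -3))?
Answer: -413087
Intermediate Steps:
T = 8 (T = Add(5, 3) = 8)
C = 12
Add(-527, Mul(Mul(-4, Mul(-9, Add(C, T))), -573)) = Add(-527, Mul(Mul(-4, Mul(-9, Add(12, 8))), -573)) = Add(-527, Mul(Mul(-4, Mul(-9, 20)), -573)) = Add(-527, Mul(Mul(-4, -180), -573)) = Add(-527, Mul(720, -573)) = Add(-527, -412560) = -413087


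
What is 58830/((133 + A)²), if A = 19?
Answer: 29415/11552 ≈ 2.5463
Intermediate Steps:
58830/((133 + A)²) = 58830/((133 + 19)²) = 58830/(152²) = 58830/23104 = 58830*(1/23104) = 29415/11552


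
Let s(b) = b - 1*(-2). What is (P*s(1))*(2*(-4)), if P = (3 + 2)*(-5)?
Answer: 600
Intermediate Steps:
s(b) = 2 + b (s(b) = b + 2 = 2 + b)
P = -25 (P = 5*(-5) = -25)
(P*s(1))*(2*(-4)) = (-25*(2 + 1))*(2*(-4)) = -25*3*(-8) = -75*(-8) = 600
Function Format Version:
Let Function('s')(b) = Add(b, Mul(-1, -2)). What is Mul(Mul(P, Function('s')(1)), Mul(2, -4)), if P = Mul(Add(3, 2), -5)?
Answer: 600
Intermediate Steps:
Function('s')(b) = Add(2, b) (Function('s')(b) = Add(b, 2) = Add(2, b))
P = -25 (P = Mul(5, -5) = -25)
Mul(Mul(P, Function('s')(1)), Mul(2, -4)) = Mul(Mul(-25, Add(2, 1)), Mul(2, -4)) = Mul(Mul(-25, 3), -8) = Mul(-75, -8) = 600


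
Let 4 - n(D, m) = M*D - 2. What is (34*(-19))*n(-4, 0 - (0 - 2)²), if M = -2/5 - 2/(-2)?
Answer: -27132/5 ≈ -5426.4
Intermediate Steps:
M = ⅗ (M = -2*⅕ - 2*(-½) = -⅖ + 1 = ⅗ ≈ 0.60000)
n(D, m) = 6 - 3*D/5 (n(D, m) = 4 - (3*D/5 - 2) = 4 - (-2 + 3*D/5) = 4 + (2 - 3*D/5) = 6 - 3*D/5)
(34*(-19))*n(-4, 0 - (0 - 2)²) = (34*(-19))*(6 - ⅗*(-4)) = -646*(6 + 12/5) = -646*42/5 = -27132/5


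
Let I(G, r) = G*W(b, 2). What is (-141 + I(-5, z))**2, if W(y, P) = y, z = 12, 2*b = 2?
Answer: 21316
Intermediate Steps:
b = 1 (b = (1/2)*2 = 1)
I(G, r) = G (I(G, r) = G*1 = G)
(-141 + I(-5, z))**2 = (-141 - 5)**2 = (-146)**2 = 21316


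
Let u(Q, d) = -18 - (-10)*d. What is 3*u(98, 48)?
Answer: 1386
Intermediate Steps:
u(Q, d) = -18 + 10*d
3*u(98, 48) = 3*(-18 + 10*48) = 3*(-18 + 480) = 3*462 = 1386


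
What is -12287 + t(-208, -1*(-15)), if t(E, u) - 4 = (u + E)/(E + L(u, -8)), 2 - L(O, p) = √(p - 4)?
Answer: (-24566*√3 + 2530105*I)/(2*(√3 - 103*I)) ≈ -12282.0 - 0.01575*I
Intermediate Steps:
L(O, p) = 2 - √(-4 + p) (L(O, p) = 2 - √(p - 4) = 2 - √(-4 + p))
t(E, u) = 4 + (E + u)/(2 + E - 2*I*√3) (t(E, u) = 4 + (u + E)/(E + (2 - √(-4 - 8))) = 4 + (E + u)/(E + (2 - √(-12))) = 4 + (E + u)/(E + (2 - 2*I*√3)) = 4 + (E + u)/(2 + E - 2*I*√3))
-12287 + t(-208, -1*(-15)) = -12287 + (8 - 1*(-15) + 5*(-208) - 8*I*√3)/(2 - 208 - 2*I*√3) = -12287 + (8 + 15 - 1040 - 8*I*√3)/(-206 - 2*I*√3) = -12287 + (-1017 - 8*I*√3)/(-206 - 2*I*√3)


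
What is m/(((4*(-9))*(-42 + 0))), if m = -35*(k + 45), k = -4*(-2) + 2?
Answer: -275/216 ≈ -1.2731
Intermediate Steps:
k = 10 (k = 8 + 2 = 10)
m = -1925 (m = -35*(10 + 45) = -35*55 = -1925)
m/(((4*(-9))*(-42 + 0))) = -1925*(-1/(36*(-42 + 0))) = -1925/((-36*(-42))) = -1925/1512 = -1925*1/1512 = -275/216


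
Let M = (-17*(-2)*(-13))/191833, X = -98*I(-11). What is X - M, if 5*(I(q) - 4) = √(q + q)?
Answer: -75198094/191833 - 98*I*√22/5 ≈ -392.0 - 91.932*I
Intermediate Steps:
I(q) = 4 + √2*√q/5 (I(q) = 4 + √(q + q)/5 = 4 + √(2*q)/5 = 4 + (√2*√q)/5 = 4 + √2*√q/5)
X = -392 - 98*I*√22/5 (X = -98*(4 + √2*√(-11)/5) = -98*(4 + √2*(I*√11)/5) = -98*(4 + I*√22/5) = -392 - 98*I*√22/5 ≈ -392.0 - 91.932*I)
M = -442/191833 (M = (34*(-13))*(1/191833) = -442*1/191833 = -442/191833 ≈ -0.0023041)
X - M = (-392 - 98*I*√22/5) - 1*(-442/191833) = (-392 - 98*I*√22/5) + 442/191833 = -75198094/191833 - 98*I*√22/5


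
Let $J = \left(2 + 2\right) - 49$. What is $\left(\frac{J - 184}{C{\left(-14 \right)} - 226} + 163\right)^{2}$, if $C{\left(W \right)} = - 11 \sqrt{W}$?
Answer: $\frac{- 1328954603 i + 132922262 \sqrt{14}}{2 \left(- 24691 i + 2486 \sqrt{14}\right)} \approx 26890.0 - 58.577 i$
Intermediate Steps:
$J = -45$ ($J = 4 - 49 = -45$)
$\left(\frac{J - 184}{C{\left(-14 \right)} - 226} + 163\right)^{2} = \left(\frac{-45 - 184}{- 11 \sqrt{-14} - 226} + 163\right)^{2} = \left(- \frac{229}{- 11 i \sqrt{14} - 226} + 163\right)^{2} = \left(- \frac{229}{-226 - 11 i \sqrt{14}} + 163\right)^{2} = \left(163 - \frac{229}{-226 - 11 i \sqrt{14}}\right)^{2}$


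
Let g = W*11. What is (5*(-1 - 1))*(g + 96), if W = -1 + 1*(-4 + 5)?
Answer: -960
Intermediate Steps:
W = 0 (W = -1 + 1*1 = -1 + 1 = 0)
g = 0 (g = 0*11 = 0)
(5*(-1 - 1))*(g + 96) = (5*(-1 - 1))*(0 + 96) = (5*(-2))*96 = -10*96 = -960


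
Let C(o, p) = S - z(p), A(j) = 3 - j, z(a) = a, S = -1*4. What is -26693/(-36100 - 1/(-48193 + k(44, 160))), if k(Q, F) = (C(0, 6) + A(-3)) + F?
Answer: 1282251641/1734135699 ≈ 0.73942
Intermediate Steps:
S = -4
C(o, p) = -4 - p
k(Q, F) = -4 + F (k(Q, F) = ((-4 - 1*6) + (3 - 1*(-3))) + F = ((-4 - 6) + (3 + 3)) + F = (-10 + 6) + F = -4 + F)
-26693/(-36100 - 1/(-48193 + k(44, 160))) = -26693/(-36100 - 1/(-48193 + (-4 + 160))) = -26693/(-36100 - 1/(-48193 + 156)) = -26693/(-36100 - 1/(-48037)) = -26693/(-36100 - 1*(-1/48037)) = -26693/(-36100 + 1/48037) = -26693/(-1734135699/48037) = -26693*(-48037/1734135699) = 1282251641/1734135699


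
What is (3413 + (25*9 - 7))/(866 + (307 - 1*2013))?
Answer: -3631/840 ≈ -4.3226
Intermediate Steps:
(3413 + (25*9 - 7))/(866 + (307 - 1*2013)) = (3413 + (225 - 7))/(866 + (307 - 2013)) = (3413 + 218)/(866 - 1706) = 3631/(-840) = 3631*(-1/840) = -3631/840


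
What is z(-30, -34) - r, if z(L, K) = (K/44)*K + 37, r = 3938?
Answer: -42622/11 ≈ -3874.7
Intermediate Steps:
z(L, K) = 37 + K**2/44 (z(L, K) = (K*(1/44))*K + 37 = (K/44)*K + 37 = K**2/44 + 37 = 37 + K**2/44)
z(-30, -34) - r = (37 + (1/44)*(-34)**2) - 1*3938 = (37 + (1/44)*1156) - 3938 = (37 + 289/11) - 3938 = 696/11 - 3938 = -42622/11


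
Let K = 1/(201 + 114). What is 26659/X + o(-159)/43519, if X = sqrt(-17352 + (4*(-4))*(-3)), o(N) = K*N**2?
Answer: 2809/1523165 - 26659*I*sqrt(4326)/8652 ≈ 0.0018442 - 202.66*I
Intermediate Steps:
K = 1/315 ≈ 0.0031746
o(N) = N**2/315
X = 2*I*sqrt(4326) (X = sqrt(-17352 - 16*(-3)) = sqrt(-17352 + 48) = sqrt(-17304) = 2*I*sqrt(4326) ≈ 131.54*I)
26659/X + o(-159)/43519 = 26659/((2*I*sqrt(4326))) + ((1/315)*(-159)**2)/43519 = 26659*(-I*sqrt(4326)/8652) + ((1/315)*25281)*(1/43519) = -26659*I*sqrt(4326)/8652 + (2809/35)*(1/43519) = -26659*I*sqrt(4326)/8652 + 2809/1523165 = 2809/1523165 - 26659*I*sqrt(4326)/8652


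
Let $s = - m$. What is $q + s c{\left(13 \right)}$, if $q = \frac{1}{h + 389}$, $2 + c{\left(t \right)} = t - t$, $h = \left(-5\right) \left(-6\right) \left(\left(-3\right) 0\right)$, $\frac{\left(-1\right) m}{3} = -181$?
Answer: $\frac{422455}{389} \approx 1086.0$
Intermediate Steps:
$m = 543$ ($m = \left(-3\right) \left(-181\right) = 543$)
$s = -543$ ($s = \left(-1\right) 543 = -543$)
$h = 0$ ($h = 30 \cdot 0 = 0$)
$c{\left(t \right)} = -2$ ($c{\left(t \right)} = -2 + \left(t - t\right) = -2 + 0 = -2$)
$q = \frac{1}{389}$ ($q = \frac{1}{0 + 389} = \frac{1}{389} \approx 0.0025707$)
$q + s c{\left(13 \right)} = \frac{1}{389} - -1086 = \frac{1}{389} + 1086 = \frac{422455}{389}$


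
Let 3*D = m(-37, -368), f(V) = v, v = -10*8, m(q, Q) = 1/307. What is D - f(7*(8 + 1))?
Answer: 73681/921 ≈ 80.001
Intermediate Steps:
m(q, Q) = 1/307
v = -80
f(V) = -80
D = 1/921 (D = (⅓)*(1/307) = 1/921 ≈ 0.0010858)
D - f(7*(8 + 1)) = 1/921 - 1*(-80) = 1/921 + 80 = 73681/921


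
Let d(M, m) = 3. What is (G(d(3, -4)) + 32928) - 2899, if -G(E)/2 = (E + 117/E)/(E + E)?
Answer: 30015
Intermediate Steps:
G(E) = -(E + 117/E)/E (G(E) = -2*(E + 117/E)/(E + E) = -2*(E + 117/E)/(2*E) = -2*(E + 117/E)*1/(2*E) = -(E + 117/E)/E)
(G(d(3, -4)) + 32928) - 2899 = ((-1 - 117/3²) + 32928) - 2899 = ((-1 - 117*⅑) + 32928) - 2899 = ((-1 - 13) + 32928) - 2899 = (-14 + 32928) - 2899 = 32914 - 2899 = 30015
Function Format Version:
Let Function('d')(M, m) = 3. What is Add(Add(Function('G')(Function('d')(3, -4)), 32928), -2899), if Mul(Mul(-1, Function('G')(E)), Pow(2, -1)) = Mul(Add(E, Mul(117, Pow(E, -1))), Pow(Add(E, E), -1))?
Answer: 30015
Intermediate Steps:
Function('G')(E) = Mul(-1, Pow(E, -1), Add(E, Mul(117, Pow(E, -1)))) (Function('G')(E) = Mul(-2, Mul(Add(E, Mul(117, Pow(E, -1))), Pow(Add(E, E), -1))) = Mul(-2, Mul(Add(E, Mul(117, Pow(E, -1))), Pow(Mul(2, E), -1))) = Mul(-2, Mul(Add(E, Mul(117, Pow(E, -1))), Mul(Rational(1, 2), Pow(E, -1)))) = Mul(-2, Mul(Rational(1, 2), Pow(E, -1), Add(E, Mul(117, Pow(E, -1))))) = Mul(-1, Pow(E, -1), Add(E, Mul(117, Pow(E, -1)))))
Add(Add(Function('G')(Function('d')(3, -4)), 32928), -2899) = Add(Add(Add(-1, Mul(-117, Pow(3, -2))), 32928), -2899) = Add(Add(Add(-1, Mul(-117, Rational(1, 9))), 32928), -2899) = Add(Add(Add(-1, -13), 32928), -2899) = Add(Add(-14, 32928), -2899) = Add(32914, -2899) = 30015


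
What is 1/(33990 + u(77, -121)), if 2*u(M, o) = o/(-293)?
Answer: 586/19918261 ≈ 2.9420e-5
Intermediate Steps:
u(M, o) = -o/586 (u(M, o) = (o/(-293))/2 = (o*(-1/293))/2 = (-o/293)/2 = -o/586)
1/(33990 + u(77, -121)) = 1/(33990 - 1/586*(-121)) = 1/(33990 + 121/586) = 1/(19918261/586) = 586/19918261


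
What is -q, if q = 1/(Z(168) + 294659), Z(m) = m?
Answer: -1/294827 ≈ -3.3918e-6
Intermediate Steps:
q = 1/294827 (q = 1/(168 + 294659) = 1/294827 ≈ 3.3918e-6)
-q = -1*1/294827 = -1/294827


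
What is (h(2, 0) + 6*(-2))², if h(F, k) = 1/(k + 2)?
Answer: 529/4 ≈ 132.25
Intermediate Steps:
h(F, k) = 1/(2 + k)
(h(2, 0) + 6*(-2))² = (1/(2 + 0) + 6*(-2))² = (1/2 - 12)² = (½ - 12)² = (-23/2)² = 529/4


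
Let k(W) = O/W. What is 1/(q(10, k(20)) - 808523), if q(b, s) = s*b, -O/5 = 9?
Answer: -2/1617091 ≈ -1.2368e-6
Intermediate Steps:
O = -45 (O = -5*9 = -45)
k(W) = -45/W
q(b, s) = b*s
1/(q(10, k(20)) - 808523) = 1/(10*(-45/20) - 808523) = 1/(10*(-45*1/20) - 808523) = 1/(10*(-9/4) - 808523) = 1/(-45/2 - 808523) = 1/(-1617091/2) = -2/1617091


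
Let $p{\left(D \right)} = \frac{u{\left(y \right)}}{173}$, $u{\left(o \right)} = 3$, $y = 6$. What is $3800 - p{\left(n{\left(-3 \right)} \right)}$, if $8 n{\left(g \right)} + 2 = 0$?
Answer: $\frac{657397}{173} \approx 3800.0$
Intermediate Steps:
$n{\left(g \right)} = - \frac{1}{4}$ ($n{\left(g \right)} = - \frac{1}{4} + \frac{1}{8} \cdot 0 = - \frac{1}{4} + 0 = - \frac{1}{4}$)
$p{\left(D \right)} = \frac{3}{173}$
$3800 - p{\left(n{\left(-3 \right)} \right)} = 3800 - \frac{3}{173} = \frac{657397}{173}$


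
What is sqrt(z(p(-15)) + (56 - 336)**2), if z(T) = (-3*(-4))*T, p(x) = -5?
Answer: 2*sqrt(19585) ≈ 279.89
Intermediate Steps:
z(T) = 12*T
sqrt(z(p(-15)) + (56 - 336)**2) = sqrt(12*(-5) + (56 - 336)**2) = sqrt(-60 + (-280)**2) = sqrt(-60 + 78400) = sqrt(78340) = 2*sqrt(19585)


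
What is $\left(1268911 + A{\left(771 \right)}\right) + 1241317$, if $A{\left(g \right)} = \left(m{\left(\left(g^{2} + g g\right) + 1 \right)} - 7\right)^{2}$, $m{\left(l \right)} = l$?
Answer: $1413428653604$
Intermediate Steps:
$A{\left(g \right)} = \left(-6 + 2 g^{2}\right)^{2}$ ($A{\left(g \right)} = \left(\left(\left(g^{2} + g g\right) + 1\right) - 7\right)^{2} = \left(\left(\left(g^{2} + g^{2}\right) + 1\right) - 7\right)^{2} = \left(\left(2 g^{2} + 1\right) - 7\right)^{2} = \left(\left(1 + 2 g^{2}\right) - 7\right)^{2} = \left(-6 + 2 g^{2}\right)^{2}$)
$\left(1268911 + A{\left(771 \right)}\right) + 1241317 = \left(1268911 + 4 \left(-3 + 771^{2}\right)^{2}\right) + 1241317 = \left(1268911 + 4 \left(-3 + 594441\right)^{2}\right) + 1241317 = \left(1268911 + 4 \cdot 594438^{2}\right) + 1241317 = \left(1268911 + 4 \cdot 353356535844\right) + 1241317 = \left(1268911 + 1413426143376\right) + 1241317 = 1413427412287 + 1241317 = 1413428653604$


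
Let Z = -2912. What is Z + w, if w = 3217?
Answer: 305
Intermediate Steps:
Z + w = -2912 + 3217 = 305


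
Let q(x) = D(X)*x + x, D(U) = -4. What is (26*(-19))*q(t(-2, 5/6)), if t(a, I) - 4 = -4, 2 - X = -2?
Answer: 0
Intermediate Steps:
X = 4 (X = 2 - 1*(-2) = 2 + 2 = 4)
t(a, I) = 0 (t(a, I) = 4 - 4 = 0)
q(x) = -3*x (q(x) = -4*x + x = -3*x)
(26*(-19))*q(t(-2, 5/6)) = (26*(-19))*(-3*0) = -494*0 = 0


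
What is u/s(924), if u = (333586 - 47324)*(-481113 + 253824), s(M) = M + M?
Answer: -10844033953/308 ≈ -3.5208e+7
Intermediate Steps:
s(M) = 2*M
u = -65064203718 (u = 286262*(-227289) = -65064203718)
u/s(924) = -65064203718/(2*924) = -65064203718/1848 = -65064203718*1/1848 = -10844033953/308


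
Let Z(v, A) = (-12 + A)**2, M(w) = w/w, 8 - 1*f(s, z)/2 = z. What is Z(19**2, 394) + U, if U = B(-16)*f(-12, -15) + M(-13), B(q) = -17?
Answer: 145143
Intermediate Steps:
f(s, z) = 16 - 2*z
M(w) = 1
U = -781 (U = -17*(16 - 2*(-15)) + 1 = -17*(16 + 30) + 1 = -17*46 + 1 = -782 + 1 = -781)
Z(19**2, 394) + U = (-12 + 394)**2 - 781 = 382**2 - 781 = 145924 - 781 = 145143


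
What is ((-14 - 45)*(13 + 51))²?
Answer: 14258176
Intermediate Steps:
((-14 - 45)*(13 + 51))² = (-59*64)² = (-3776)² = 14258176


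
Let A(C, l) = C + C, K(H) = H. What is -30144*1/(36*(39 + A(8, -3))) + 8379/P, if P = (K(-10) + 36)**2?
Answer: -315577/111540 ≈ -2.8293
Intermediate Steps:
A(C, l) = 2*C
P = 676 (P = (-10 + 36)**2 = 26**2 = 676)
-30144*1/(36*(39 + A(8, -3))) + 8379/P = -30144*1/(36*(39 + 2*8)) + 8379/676 = -30144*1/(36*(39 + 16)) + 8379*(1/676) = -30144/(36*55) + 8379/676 = -30144/1980 + 8379/676 = -30144*1/1980 + 8379/676 = -2512/165 + 8379/676 = -315577/111540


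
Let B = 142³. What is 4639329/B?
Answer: 4639329/2863288 ≈ 1.6203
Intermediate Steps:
B = 2863288
4639329/B = 4639329/2863288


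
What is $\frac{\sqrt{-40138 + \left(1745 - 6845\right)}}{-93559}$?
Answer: $- \frac{i \sqrt{45238}}{93559} \approx - 0.0022734 i$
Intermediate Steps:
$\frac{\sqrt{-40138 + \left(1745 - 6845\right)}}{-93559} = \sqrt{-40138 - 5100} \left(- \frac{1}{93559}\right) = \sqrt{-45238} \left(- \frac{1}{93559}\right) = i \sqrt{45238} \left(- \frac{1}{93559}\right) = - \frac{i \sqrt{45238}}{93559}$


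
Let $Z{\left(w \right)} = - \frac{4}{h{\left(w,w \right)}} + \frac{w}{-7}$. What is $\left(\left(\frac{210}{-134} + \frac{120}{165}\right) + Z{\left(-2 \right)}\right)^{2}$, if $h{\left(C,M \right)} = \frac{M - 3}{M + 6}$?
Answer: $\frac{4657926001}{665382025} \approx 7.0004$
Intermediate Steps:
$h{\left(C,M \right)} = \frac{-3 + M}{6 + M}$
$Z{\left(w \right)} = - \frac{w}{7} - \frac{4 \left(6 + w\right)}{-3 + w}$ ($Z{\left(w \right)} = - \frac{4}{\frac{1}{6 + w} \left(-3 + w\right)} + \frac{w}{-7} = - 4 \frac{6 + w}{-3 + w} + w \left(- \frac{1}{7}\right) = - \frac{4 \left(6 + w\right)}{-3 + w} - \frac{w}{7} = - \frac{w}{7} - \frac{4 \left(6 + w\right)}{-3 + w}$)
$\left(\left(\frac{210}{-134} + \frac{120}{165}\right) + Z{\left(-2 \right)}\right)^{2} = \left(\left(\frac{210}{-134} + \frac{120}{165}\right) + \frac{-168 - \left(-2\right)^{2} - -50}{7 \left(-3 - 2\right)}\right)^{2} = \left(\left(210 \left(- \frac{1}{134}\right) + 120 \cdot \frac{1}{165}\right) + \frac{-168 - 4 + 50}{7 \left(-5\right)}\right)^{2} = \left(\left(- \frac{105}{67} + \frac{8}{11}\right) + \frac{1}{7} \left(- \frac{1}{5}\right) \left(-168 - 4 + 50\right)\right)^{2} = \left(- \frac{619}{737} + \frac{1}{7} \left(- \frac{1}{5}\right) \left(-122\right)\right)^{2} = \left(- \frac{619}{737} + \frac{122}{35}\right)^{2} = \left(\frac{68249}{25795}\right)^{2} = \frac{4657926001}{665382025}$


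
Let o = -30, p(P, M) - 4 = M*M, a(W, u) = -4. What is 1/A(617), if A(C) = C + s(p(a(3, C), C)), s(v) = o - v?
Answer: -1/380106 ≈ -2.6308e-6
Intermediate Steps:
p(P, M) = 4 + M² (p(P, M) = 4 + M*M = 4 + M²)
s(v) = -30 - v
A(C) = -34 + C - C² (A(C) = C + (-30 - (4 + C²)) = C + (-30 + (-4 - C²)) = C + (-34 - C²) = -34 + C - C²)
1/A(617) = 1/(-34 + 617 - 1*617²) = 1/(-34 + 617 - 1*380689) = 1/(-34 + 617 - 380689) = 1/(-380106) = -1/380106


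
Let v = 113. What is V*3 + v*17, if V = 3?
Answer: 1930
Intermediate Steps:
V*3 + v*17 = 3*3 + 113*17 = 9 + 1921 = 1930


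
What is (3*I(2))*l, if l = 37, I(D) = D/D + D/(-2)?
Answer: 0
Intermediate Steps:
I(D) = 1 - D/2 (I(D) = 1 + D*(-1/2) = 1 - D/2)
(3*I(2))*l = (3*(1 - 1/2*2))*37 = (3*(1 - 1))*37 = (3*0)*37 = 0*37 = 0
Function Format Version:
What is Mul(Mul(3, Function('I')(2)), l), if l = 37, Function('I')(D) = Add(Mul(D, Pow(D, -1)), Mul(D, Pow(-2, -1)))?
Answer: 0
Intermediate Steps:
Function('I')(D) = Add(1, Mul(Rational(-1, 2), D)) (Function('I')(D) = Add(1, Mul(D, Rational(-1, 2))) = Add(1, Mul(Rational(-1, 2), D)))
Mul(Mul(3, Function('I')(2)), l) = Mul(Mul(3, Add(1, Mul(Rational(-1, 2), 2))), 37) = Mul(Mul(3, Add(1, -1)), 37) = Mul(Mul(3, 0), 37) = Mul(0, 37) = 0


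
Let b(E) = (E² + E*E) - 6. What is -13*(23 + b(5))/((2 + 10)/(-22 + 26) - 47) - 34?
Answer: -625/44 ≈ -14.205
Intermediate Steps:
b(E) = -6 + 2*E² (b(E) = (E² + E²) - 6 = 2*E² - 6 = -6 + 2*E²)
-13*(23 + b(5))/((2 + 10)/(-22 + 26) - 47) - 34 = -13*(23 + (-6 + 2*5²))/((2 + 10)/(-22 + 26) - 47) - 34 = -13*(23 + (-6 + 2*25))/(12/4 - 47) - 34 = -13*(23 + (-6 + 50))/(12*(¼) - 47) - 34 = -13*(23 + 44)/(3 - 47) - 34 = -871/(-44) - 34 = -871*(-1)/44 - 34 = -13*(-67/44) - 34 = 871/44 - 34 = -625/44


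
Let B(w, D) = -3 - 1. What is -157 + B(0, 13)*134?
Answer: -693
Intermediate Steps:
B(w, D) = -4
-157 + B(0, 13)*134 = -157 - 4*134 = -157 - 536 = -693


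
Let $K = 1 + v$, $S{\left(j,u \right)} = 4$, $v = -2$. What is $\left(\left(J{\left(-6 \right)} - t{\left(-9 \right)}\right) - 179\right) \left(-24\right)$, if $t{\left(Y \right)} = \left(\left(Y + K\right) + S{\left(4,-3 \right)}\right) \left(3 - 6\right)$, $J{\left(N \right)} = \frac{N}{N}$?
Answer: $4704$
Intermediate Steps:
$K = -1$ ($K = 1 - 2 = -1$)
$J{\left(N \right)} = 1$
$t{\left(Y \right)} = -9 - 3 Y$ ($t{\left(Y \right)} = \left(\left(Y - 1\right) + 4\right) \left(3 - 6\right) = \left(\left(-1 + Y\right) + 4\right) \left(-3\right) = \left(3 + Y\right) \left(-3\right) = -9 - 3 Y$)
$\left(\left(J{\left(-6 \right)} - t{\left(-9 \right)}\right) - 179\right) \left(-24\right) = \left(\left(1 - \left(-9 - -27\right)\right) - 179\right) \left(-24\right) = \left(\left(1 - \left(-9 + 27\right)\right) - 179\right) \left(-24\right) = \left(\left(1 - 18\right) - 179\right) \left(-24\right) = \left(-17 - 179\right) \left(-24\right) = \left(-196\right) \left(-24\right) = 4704$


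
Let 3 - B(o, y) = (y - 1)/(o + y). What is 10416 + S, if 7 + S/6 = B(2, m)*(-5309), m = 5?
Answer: -468900/7 ≈ -66986.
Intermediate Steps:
B(o, y) = 3 - (-1 + y)/(o + y) (B(o, y) = 3 - (y - 1)/(o + y) = 3 - (-1 + y)/(o + y))
S = -541812/7 (S = -42 + 6*(((1 + 2*5 + 3*2)/(2 + 5))*(-5309)) = -42 + 6*(((1 + 10 + 6)/7)*(-5309)) = -42 + 6*(((1/7)*17)*(-5309)) = -42 + 6*((17/7)*(-5309)) = -42 + 6*(-90253/7) = -42 - 541518/7 = -541812/7 ≈ -77402.)
10416 + S = 10416 - 541812/7 = -468900/7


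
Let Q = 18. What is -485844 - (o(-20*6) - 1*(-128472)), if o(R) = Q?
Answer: -614334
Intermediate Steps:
o(R) = 18
-485844 - (o(-20*6) - 1*(-128472)) = -485844 - (18 - 1*(-128472)) = -485844 - (18 + 128472) = -485844 - 1*128490 = -485844 - 128490 = -614334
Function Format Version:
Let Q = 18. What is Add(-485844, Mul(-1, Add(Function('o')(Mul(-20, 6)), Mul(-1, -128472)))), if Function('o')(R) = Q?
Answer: -614334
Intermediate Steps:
Function('o')(R) = 18
Add(-485844, Mul(-1, Add(Function('o')(Mul(-20, 6)), Mul(-1, -128472)))) = Add(-485844, Mul(-1, Add(18, Mul(-1, -128472)))) = Add(-485844, Mul(-1, Add(18, 128472))) = Add(-485844, Mul(-1, 128490)) = Add(-485844, -128490) = -614334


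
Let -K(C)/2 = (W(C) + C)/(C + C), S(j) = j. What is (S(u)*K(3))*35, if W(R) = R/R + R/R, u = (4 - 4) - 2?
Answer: 350/3 ≈ 116.67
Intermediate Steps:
u = -2 (u = 0 - 2 = -2)
W(R) = 2 (W(R) = 1 + 1 = 2)
K(C) = -(2 + C)/C (K(C) = -2*(2 + C)/(C + C) = -2*(2 + C)/(2*C) = -2*(2 + C)*1/(2*C) = -(2 + C)/C)
(S(u)*K(3))*35 = -2*(-2 - 1*3)/3*35 = -2*(-2 - 3)/3*35 = -2*(-5)/3*35 = -2*(-5/3)*35 = (10/3)*35 = 350/3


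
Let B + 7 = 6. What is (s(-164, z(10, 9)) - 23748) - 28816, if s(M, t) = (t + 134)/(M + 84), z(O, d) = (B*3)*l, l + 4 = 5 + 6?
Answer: -4205233/80 ≈ -52565.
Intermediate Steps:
B = -1 (B = -7 + 6 = -1)
l = 7 (l = -4 + (5 + 6) = -4 + 11 = 7)
z(O, d) = -21 (z(O, d) = -1*3*7 = -3*7 = -21)
s(M, t) = (134 + t)/(84 + M)
(s(-164, z(10, 9)) - 23748) - 28816 = ((134 - 21)/(84 - 164) - 23748) - 28816 = (113/(-80) - 23748) - 28816 = (-1/80*113 - 23748) - 28816 = (-113/80 - 23748) - 28816 = -1899953/80 - 28816 = -4205233/80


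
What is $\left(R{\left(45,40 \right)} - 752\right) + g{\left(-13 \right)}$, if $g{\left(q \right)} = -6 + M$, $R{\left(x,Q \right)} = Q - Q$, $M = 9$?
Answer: $-749$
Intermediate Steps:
$R{\left(x,Q \right)} = 0$
$g{\left(q \right)} = 3$ ($g{\left(q \right)} = -6 + 9 = 3$)
$\left(R{\left(45,40 \right)} - 752\right) + g{\left(-13 \right)} = \left(0 - 752\right) + 3 = -752 + 3 = -749$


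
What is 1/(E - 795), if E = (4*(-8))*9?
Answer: -1/1083 ≈ -0.00092336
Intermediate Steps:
E = -288 (E = -32*9 = -288)
1/(E - 795) = 1/(-288 - 795) = 1/(-1083) = -1/1083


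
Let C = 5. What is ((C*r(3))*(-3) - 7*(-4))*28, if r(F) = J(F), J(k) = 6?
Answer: -1736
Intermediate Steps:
r(F) = 6
((C*r(3))*(-3) - 7*(-4))*28 = ((5*6)*(-3) - 7*(-4))*28 = (30*(-3) + 28)*28 = (-90 + 28)*28 = -62*28 = -1736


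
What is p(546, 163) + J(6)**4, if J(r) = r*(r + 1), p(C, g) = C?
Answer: 3112242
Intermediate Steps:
J(r) = r*(1 + r)
p(546, 163) + J(6)**4 = 546 + (6*(1 + 6))**4 = 546 + (6*7)**4 = 546 + 42**4 = 546 + 3111696 = 3112242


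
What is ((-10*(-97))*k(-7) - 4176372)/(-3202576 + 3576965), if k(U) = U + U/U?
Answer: -4182192/374389 ≈ -11.171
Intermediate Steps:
k(U) = 1 + U (k(U) = U + 1 = 1 + U)
((-10*(-97))*k(-7) - 4176372)/(-3202576 + 3576965) = ((-10*(-97))*(1 - 7) - 4176372)/(-3202576 + 3576965) = (970*(-6) - 4176372)/374389 = (-5820 - 4176372)*(1/374389) = -4182192*1/374389 = -4182192/374389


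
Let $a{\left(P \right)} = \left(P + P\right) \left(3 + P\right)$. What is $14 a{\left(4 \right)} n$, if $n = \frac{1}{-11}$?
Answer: $- \frac{784}{11} \approx -71.273$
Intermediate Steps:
$n = - \frac{1}{11} \approx -0.090909$
$a{\left(P \right)} = 2 P \left(3 + P\right)$
$14 a{\left(4 \right)} n = 14 \cdot 2 \cdot 4 \left(3 + 4\right) \left(- \frac{1}{11}\right) = 14 \cdot 2 \cdot 4 \cdot 7 \left(- \frac{1}{11}\right) = 14 \cdot 56 \left(- \frac{1}{11}\right) = 784 \left(- \frac{1}{11}\right) = - \frac{784}{11}$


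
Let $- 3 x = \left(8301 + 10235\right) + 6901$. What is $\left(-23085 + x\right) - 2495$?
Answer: $-34059$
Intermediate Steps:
$x = -8479$ ($x = - \frac{\left(8301 + 10235\right) + 6901}{3} = - \frac{18536 + 6901}{3} = \left(- \frac{1}{3}\right) 25437 = -8479$)
$\left(-23085 + x\right) - 2495 = \left(-23085 - 8479\right) - 2495 = -31564 - 2495 = -34059$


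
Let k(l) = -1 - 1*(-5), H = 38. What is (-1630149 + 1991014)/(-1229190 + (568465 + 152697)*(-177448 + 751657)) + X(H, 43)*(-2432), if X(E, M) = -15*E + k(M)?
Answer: 570008776174142881/414096481668 ≈ 1.3765e+6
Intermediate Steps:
k(l) = 4 (k(l) = -1 + 5 = 4)
X(E, M) = 4 - 15*E (X(E, M) = -15*E + 4 = 4 - 15*E)
(-1630149 + 1991014)/(-1229190 + (568465 + 152697)*(-177448 + 751657)) + X(H, 43)*(-2432) = (-1630149 + 1991014)/(-1229190 + (568465 + 152697)*(-177448 + 751657)) + (4 - 15*38)*(-2432) = 360865/(-1229190 + 721162*574209) + (4 - 570)*(-2432) = 360865/(-1229190 + 414097710858) - 566*(-2432) = 360865/414096481668 + 1376512 = 570008776174142881/414096481668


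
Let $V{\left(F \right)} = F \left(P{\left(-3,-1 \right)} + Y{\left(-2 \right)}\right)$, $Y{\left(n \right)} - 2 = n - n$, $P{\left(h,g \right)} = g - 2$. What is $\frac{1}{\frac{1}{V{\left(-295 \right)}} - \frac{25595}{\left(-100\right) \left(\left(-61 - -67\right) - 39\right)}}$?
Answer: $- \frac{38940}{301889} \approx -0.12899$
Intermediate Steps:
$P{\left(h,g \right)} = -2 + g$ ($P{\left(h,g \right)} = g - 2 = -2 + g$)
$Y{\left(n \right)} = 2$ ($Y{\left(n \right)} = 2 + \left(n - n\right) = 2 + 0 = 2$)
$V{\left(F \right)} = - F$ ($V{\left(F \right)} = F \left(\left(-2 - 1\right) + 2\right) = F \left(-3 + 2\right) = F \left(-1\right) = - F$)
$\frac{1}{\frac{1}{V{\left(-295 \right)}} - \frac{25595}{\left(-100\right) \left(\left(-61 - -67\right) - 39\right)}} = \frac{1}{\frac{1}{\left(-1\right) \left(-295\right)} - \frac{25595}{\left(-100\right) \left(\left(-61 - -67\right) - 39\right)}} = \frac{1}{\frac{1}{295} - \frac{25595}{\left(-100\right) \left(\left(-61 + 67\right) - 39\right)}} = \frac{1}{\frac{1}{295} - \frac{25595}{\left(-100\right) \left(6 - 39\right)}} = \frac{1}{\frac{1}{295} - \frac{25595}{\left(-100\right) \left(-33\right)}} = \frac{1}{\frac{1}{295} - \frac{25595}{3300}} = \frac{1}{\frac{1}{295} - \frac{5119}{660}} = \frac{1}{- \frac{301889}{38940}} = - \frac{38940}{301889}$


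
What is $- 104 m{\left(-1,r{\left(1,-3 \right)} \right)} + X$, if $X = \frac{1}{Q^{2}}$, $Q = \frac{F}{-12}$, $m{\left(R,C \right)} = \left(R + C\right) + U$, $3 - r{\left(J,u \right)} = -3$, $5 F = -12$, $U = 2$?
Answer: $-703$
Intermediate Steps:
$F = - \frac{12}{5}$ ($F = \frac{1}{5} \left(-12\right) = - \frac{12}{5} \approx -2.4$)
$r{\left(J,u \right)} = 6$ ($r{\left(J,u \right)} = 3 - -3 = 3 + 3 = 6$)
$m{\left(R,C \right)} = 2 + C + R$ ($m{\left(R,C \right)} = \left(R + C\right) + 2 = \left(C + R\right) + 2 = 2 + C + R$)
$Q = \frac{1}{5}$ ($Q = - \frac{12}{5 \left(-12\right)} = \left(- \frac{12}{5}\right) \left(- \frac{1}{12}\right) = \frac{1}{5} \approx 0.2$)
$X = 25$ ($X = \frac{1}{\left(\frac{1}{5}\right)^{2}} = \frac{1}{\frac{1}{25}} = 25$)
$- 104 m{\left(-1,r{\left(1,-3 \right)} \right)} + X = - 104 \left(2 + 6 - 1\right) + 25 = \left(-104\right) 7 + 25 = -728 + 25 = -703$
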